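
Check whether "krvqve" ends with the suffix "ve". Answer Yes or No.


Input string: 'krvqve'
Suffix to check: 've'
Last 2 characters of input: 've'
Match: True
Result: Yes


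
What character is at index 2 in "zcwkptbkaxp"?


Input string: 'zcwkptbkaxp'
Operation: get character at index 2
Index mapping: s[0]='z', s[1]='c', s[2]='w'
Result: 'w'


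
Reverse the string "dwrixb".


Input string: 'dwrixb'
Operation: reverse character order
Original order: 'd' -> 'w' -> 'r' -> 'i' -> 'x' -> 'b'
Reversed order: 'b' -> 'x' -> 'i' -> 'r' -> 'w' -> 'd'
Result: bxirwd


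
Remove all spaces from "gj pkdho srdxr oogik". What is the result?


Input string: 'gj pkdho srdxr oogik'
Operation: remove all spaces
Words: 'gj', 'pkdho', 'srdxr', 'oogik'
Join without spaces: gjpkdhosrdxroogik


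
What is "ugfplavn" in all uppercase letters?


Input string: 'ugfplavn'
Operation: convert each letter to uppercase
Mapping: 'u'->'U', 'g'->'G', 'f'->'F', 'p'->'P', 'l'->'L', 'a'->'A', 'v'->'V', 'n'->'N'
Result: UGFPLAVN


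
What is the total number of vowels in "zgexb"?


Input string: 'zgexb'
Operation: count vowels (a, e, i, o, u)
Scan: s[0]='z', s[1]='g', s[2]='e' (vowel), s[3]='x', s[4]='b'
Vowels found: 1
Result: 1


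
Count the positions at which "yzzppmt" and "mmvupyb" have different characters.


String 1: 'yzzppmt'
String 2: 'mmvupyb'
Compare each position: pos 0: 'y'!='m', pos 1: 'z'!='m', pos 2: 'z'!='v', pos 3: 'p'!='u', pos 4: 'p'=='p', pos 5: 'm'!='y', pos 6: 't'!='b'
Differing positions: 6
Hamming distance: 6


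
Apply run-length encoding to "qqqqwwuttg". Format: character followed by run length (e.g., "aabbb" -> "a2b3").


Input: 'qqqqwwuttg'
Operation: identify consecutive runs
Runs: 'qqqq' -> q4, 'ww' -> w2, 'u' -> u1, 'tt' -> t2, 'g' -> g1
Encoded: q4w2u1t2g1


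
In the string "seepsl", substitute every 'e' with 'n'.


Input string: 'seepsl'
Operation: replace 'e' with 'n'
Positions of 'e': 1, 2
After replacement: snnpsl


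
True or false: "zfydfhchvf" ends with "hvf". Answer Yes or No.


Input string: 'zfydfhchvf'
Suffix to check: 'hvf'
Last 3 characters of input: 'hvf'
Match: True
Result: Yes


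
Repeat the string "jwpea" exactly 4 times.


Input string: 'jwpea'
Operation: repeat 4 times
Concatenation: 'jwpea' + 'jwpea' + 'jwpea' + 'jwpea'
Result: jwpeajwpeajwpeajwpea


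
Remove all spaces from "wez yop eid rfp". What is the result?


Input string: 'wez yop eid rfp'
Operation: remove all spaces
Words: 'wez', 'yop', 'eid', 'rfp'
Join without spaces: wezyopeidrfp


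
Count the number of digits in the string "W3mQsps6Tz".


Input string: 'W3mQsps6Tz'
Operation: count digit characters (0-9)
Scan: 'W', '3'(digit), 'm', 'Q', 's', 'p', 's', '6'(digit), 'T', 'z'
Digits found: 2
Result: 2


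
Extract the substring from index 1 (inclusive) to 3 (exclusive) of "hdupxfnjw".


Input string: 'hdupxfnjw'
Operation: slice [1:3]
Extract characters: s[1]='d', s[2]='u'
Result: du


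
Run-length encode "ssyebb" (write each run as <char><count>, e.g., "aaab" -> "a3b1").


Input: 'ssyebb'
Operation: identify consecutive runs
Runs: 'ss' -> s2, 'y' -> y1, 'e' -> e1, 'bb' -> b2
Encoded: s2y1e1b2


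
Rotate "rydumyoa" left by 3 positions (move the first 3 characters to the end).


Input: 'rydumyoa', shift = 3
Operation: split at index 3 and swap parts
Front part s[0:3] = 'ryd'
Back part s[3:] = 'umyoa'
Rotated = back + front = 'umyoa' + 'ryd'
Result: umyoaryd


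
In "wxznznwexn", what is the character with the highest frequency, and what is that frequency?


Input: 'wxznznwexn'
Operation: tally each character
Counts: 'e':1, 'n':3, 'w':2, 'x':2, 'z':2
Maximum: 'n' appears 3 times


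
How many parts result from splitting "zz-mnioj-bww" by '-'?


Input string: 'zz-mnioj-bww'
Delimiter: '-'
Split result: 'zz', 'mnioj', 'bww'
Number of parts: 3


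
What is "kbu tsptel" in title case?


Input string: 'kbu tsptel'
Operation: capitalize first letter of each word
Word transformations: 'kbu'->'Kbu', 'tsptel'->'Tsptel'
Result: Kbu Tsptel


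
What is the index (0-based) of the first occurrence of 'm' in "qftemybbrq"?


Input string: 'qftemybbrq'
Target: 'm'
Scanning left to right: s[0]='q', s[1]='f', s[2]='t', s[3]='e', s[4]='m'
First match at index: 4


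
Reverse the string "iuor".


Input string: 'iuor'
Operation: reverse character order
Original order: 'i' -> 'u' -> 'o' -> 'r'
Reversed order: 'r' -> 'o' -> 'u' -> 'i'
Result: roui


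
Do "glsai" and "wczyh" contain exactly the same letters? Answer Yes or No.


String 1: 'glsai' -> sorted: 'agils'
String 2: 'wczyh' -> sorted: 'chwyz'
Compare sorted forms: 'agils' != 'chwyz'
Anagram: No


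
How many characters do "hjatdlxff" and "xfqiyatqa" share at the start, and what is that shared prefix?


String 1: 'hjatdlxff'
String 2: 'xfqiyatqa'
Compare position by position:
pos 0: 'h' vs 'x' differ -> stop
Longest common prefix: "" (length 0)


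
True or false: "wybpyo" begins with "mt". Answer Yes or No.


Input string: 'wybpyo'
Prefix to check: 'mt'
First 2 characters of input: 'wy'
Match: False
Result: No


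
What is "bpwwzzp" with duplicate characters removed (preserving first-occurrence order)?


Input: 'bpwwzzp'
Operation: keep first occurrence of each character
Scan: s[0]='b' new -> keep; s[1]='p' new -> keep; s[2]='w' new -> keep; s[3]='w' seen -> skip; s[4]='z' new -> keep; s[5]='z' seen -> skip; s[6]='p' seen -> skip
Result: bpwz


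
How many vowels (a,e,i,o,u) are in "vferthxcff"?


Input string: 'vferthxcff'
Operation: count vowels (a, e, i, o, u)
Scan: s[0]='v', s[1]='f', s[2]='e' (vowel), s[3]='r', s[4]='t', s[5]='h', s[6]='x', s[7]='c', s[8]='f', s[9]='f'
Vowels found: 1
Result: 1


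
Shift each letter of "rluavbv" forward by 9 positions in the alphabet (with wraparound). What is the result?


Input: 'rluavbv', shift = 9
Operation: for each letter, (position + 9) mod 26
Mapping: 'r'(17+9=26, 26 mod 26=0)->'a', 'l'(11+9=20)->'u', 'u'(20+9=29, 29 mod 26=3)->'d', 'a'(0+9=9)->'j', 'v'(21+9=30, 30 mod 26=4)->'e', 'b'(1+9=10)->'k', 'v'(21+9=30, 30 mod 26=4)->'e'
Result: audjeke


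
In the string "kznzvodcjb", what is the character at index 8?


Input string: 'kznzvodcjb'
Operation: get character at index 8
Index mapping: s[0]='k', s[1]='z', s[2]='n', s[3]='z', s[4]='v', s[5]='o', s[6]='d', s[7]='c', s[8]='j'
Result: 'j'


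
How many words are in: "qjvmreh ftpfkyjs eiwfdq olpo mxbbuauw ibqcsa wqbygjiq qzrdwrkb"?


Input string: 'qjvmreh ftpfkyjs eiwfdq olpo mxbbuauw ibqcsa wqbygjiq qzrdwrkb'
Operation: split by spaces
Words found: 'qjvmreh', 'ftpfkyjs', 'eiwfdq', 'olpo', 'mxbbuauw', 'ibqcsa', 'wqbygjiq', 'qzrdwrkb'
Word count: 8


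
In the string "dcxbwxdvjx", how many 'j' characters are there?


Input string: 'dcxbwxdvjx'
Target character: 'j'
Scan each position: s[8]='j'
Matches found at indices: 8
Total: 1


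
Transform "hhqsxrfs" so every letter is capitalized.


Input string: 'hhqsxrfs'
Operation: convert each letter to uppercase
Mapping: 'h'->'H', 'h'->'H', 'q'->'Q', 's'->'S', 'x'->'X', 'r'->'R', 'f'->'F', 's'->'S'
Result: HHQSXRFS


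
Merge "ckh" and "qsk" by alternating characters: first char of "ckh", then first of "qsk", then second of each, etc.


String 1: 'ckh'
String 2: 'qsk'
Operation: alternate characters
Pairs: 'c'+'q', 'k'+'s', 'h'+'k'
Result: cqkshk


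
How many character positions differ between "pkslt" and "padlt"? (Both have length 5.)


String 1: 'pkslt'
String 2: 'padlt'
Compare each position: pos 0: 'p'=='p', pos 1: 'k'!='a', pos 2: 's'!='d', pos 3: 'l'=='l', pos 4: 't'=='t'
Differing positions: 2
Hamming distance: 2


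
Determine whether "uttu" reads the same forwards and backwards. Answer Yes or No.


Input string: 'uttu'
Reversed: 'uttu'
Compare pairs: s[0]='u' vs s[3]='u' (match), s[1]='t' vs s[2]='t' (match)
Palindrome: Yes


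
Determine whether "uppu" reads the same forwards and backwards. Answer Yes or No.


Input string: 'uppu'
Reversed: 'uppu'
Compare pairs: s[0]='u' vs s[3]='u' (match), s[1]='p' vs s[2]='p' (match)
Palindrome: Yes


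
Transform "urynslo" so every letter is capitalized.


Input string: 'urynslo'
Operation: convert each letter to uppercase
Mapping: 'u'->'U', 'r'->'R', 'y'->'Y', 'n'->'N', 's'->'S', 'l'->'L', 'o'->'O'
Result: URYNSLO


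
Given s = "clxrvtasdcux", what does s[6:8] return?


Input string: 'clxrvtasdcux'
Operation: slice [6:8]
Extract characters: s[6]='a', s[7]='s'
Result: as


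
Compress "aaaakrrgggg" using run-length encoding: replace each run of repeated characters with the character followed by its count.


Input: 'aaaakrrgggg'
Operation: identify consecutive runs
Runs: 'aaaa' -> a4, 'k' -> k1, 'rr' -> r2, 'gggg' -> g4
Encoded: a4k1r2g4


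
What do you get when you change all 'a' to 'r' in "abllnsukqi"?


Input string: 'abllnsukqi'
Operation: replace 'a' with 'r'
Positions of 'a': 0
After replacement: rbllnsukqi


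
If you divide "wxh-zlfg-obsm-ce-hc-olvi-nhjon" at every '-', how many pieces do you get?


Input string: 'wxh-zlfg-obsm-ce-hc-olvi-nhjon'
Delimiter: '-'
Split result: 'wxh', 'zlfg', 'obsm', 'ce', 'hc', 'olvi', 'nhjon'
Number of parts: 7


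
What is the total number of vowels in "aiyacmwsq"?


Input string: 'aiyacmwsq'
Operation: count vowels (a, e, i, o, u)
Scan: s[0]='a' (vowel), s[1]='i' (vowel), s[2]='y', s[3]='a' (vowel), s[4]='c', s[5]='m', s[6]='w', s[7]='s', s[8]='q'
Vowels found: 3
Result: 3


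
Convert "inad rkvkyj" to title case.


Input string: 'inad rkvkyj'
Operation: capitalize first letter of each word
Word transformations: 'inad'->'Inad', 'rkvkyj'->'Rkvkyj'
Result: Inad Rkvkyj


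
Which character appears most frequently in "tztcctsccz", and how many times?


Input: 'tztcctsccz'
Operation: tally each character
Counts: 'c':4, 's':1, 't':3, 'z':2
Maximum: 'c' appears 4 times


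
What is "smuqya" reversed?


Input string: 'smuqya'
Operation: reverse character order
Original order: 's' -> 'm' -> 'u' -> 'q' -> 'y' -> 'a'
Reversed order: 'a' -> 'y' -> 'q' -> 'u' -> 'm' -> 's'
Result: ayqums


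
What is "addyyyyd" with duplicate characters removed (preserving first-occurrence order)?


Input: 'addyyyyd'
Operation: keep first occurrence of each character
Scan: s[0]='a' new -> keep; s[1]='d' new -> keep; s[2]='d' seen -> skip; s[3]='y' new -> keep; s[4]='y' seen -> skip; s[5]='y' seen -> skip; s[6]='y' seen -> skip; s[7]='d' seen -> skip
Result: ady


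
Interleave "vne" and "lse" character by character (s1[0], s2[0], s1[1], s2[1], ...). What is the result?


String 1: 'vne'
String 2: 'lse'
Operation: alternate characters
Pairs: 'v'+'l', 'n'+'s', 'e'+'e'
Result: vlnsee


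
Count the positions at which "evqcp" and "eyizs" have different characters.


String 1: 'evqcp'
String 2: 'eyizs'
Compare each position: pos 0: 'e'=='e', pos 1: 'v'!='y', pos 2: 'q'!='i', pos 3: 'c'!='z', pos 4: 'p'!='s'
Differing positions: 4
Hamming distance: 4


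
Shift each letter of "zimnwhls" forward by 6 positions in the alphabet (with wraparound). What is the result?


Input: 'zimnwhls', shift = 6
Operation: for each letter, (position + 6) mod 26
Mapping: 'z'(25+6=31, 31 mod 26=5)->'f', 'i'(8+6=14)->'o', 'm'(12+6=18)->'s', 'n'(13+6=19)->'t', 'w'(22+6=28, 28 mod 26=2)->'c', 'h'(7+6=13)->'n', 'l'(11+6=17)->'r', 's'(18+6=24)->'y'
Result: fostcnry


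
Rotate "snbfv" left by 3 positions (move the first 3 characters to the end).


Input: 'snbfv', shift = 3
Operation: split at index 3 and swap parts
Front part s[0:3] = 'snb'
Back part s[3:] = 'fv'
Rotated = back + front = 'fv' + 'snb'
Result: fvsnb


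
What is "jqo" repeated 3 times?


Input string: 'jqo'
Operation: repeat 3 times
Concatenation: 'jqo' + 'jqo' + 'jqo'
Result: jqojqojqo


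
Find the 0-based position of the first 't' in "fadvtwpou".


Input string: 'fadvtwpou'
Target: 't'
Scanning left to right: s[0]='f', s[1]='a', s[2]='d', s[3]='v', s[4]='t'
First match at index: 4


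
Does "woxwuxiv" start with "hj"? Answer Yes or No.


Input string: 'woxwuxiv'
Prefix to check: 'hj'
First 2 characters of input: 'wo'
Match: False
Result: No


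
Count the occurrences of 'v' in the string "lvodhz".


Input string: 'lvodhz'
Target character: 'v'
Scan each position: s[1]='v'
Matches found at indices: 1
Total: 1


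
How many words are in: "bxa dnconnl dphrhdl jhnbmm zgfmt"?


Input string: 'bxa dnconnl dphrhdl jhnbmm zgfmt'
Operation: split by spaces
Words found: 'bxa', 'dnconnl', 'dphrhdl', 'jhnbmm', 'zgfmt'
Word count: 5


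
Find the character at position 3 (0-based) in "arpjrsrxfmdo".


Input string: 'arpjrsrxfmdo'
Operation: get character at index 3
Index mapping: s[0]='a', s[1]='r', s[2]='p', s[3]='j'
Result: 'j'


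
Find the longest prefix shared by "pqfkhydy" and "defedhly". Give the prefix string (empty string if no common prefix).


String 1: 'pqfkhydy'
String 2: 'defedhly'
Compare position by position:
pos 0: 'p' vs 'd' differ -> stop
Longest common prefix: "" (length 0)


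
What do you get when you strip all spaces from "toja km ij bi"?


Input string: 'toja km ij bi'
Operation: remove all spaces
Words: 'toja', 'km', 'ij', 'bi'
Join without spaces: tojakmijbi


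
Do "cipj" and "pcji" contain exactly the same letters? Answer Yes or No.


String 1: 'cipj' -> sorted: 'cijp'
String 2: 'pcji' -> sorted: 'cijp'
Compare sorted forms: 'cijp' == 'cijp'
Anagram: Yes


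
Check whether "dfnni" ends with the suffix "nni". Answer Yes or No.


Input string: 'dfnni'
Suffix to check: 'nni'
Last 3 characters of input: 'nni'
Match: True
Result: Yes


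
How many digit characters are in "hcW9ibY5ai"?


Input string: 'hcW9ibY5ai'
Operation: count digit characters (0-9)
Scan: 'h', 'c', 'W', '9'(digit), 'i', 'b', 'Y', '5'(digit), 'a', 'i'
Digits found: 2
Result: 2


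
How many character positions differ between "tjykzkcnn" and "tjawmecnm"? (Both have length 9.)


String 1: 'tjykzkcnn'
String 2: 'tjawmecnm'
Compare each position: pos 0: 't'=='t', pos 1: 'j'=='j', pos 2: 'y'!='a', pos 3: 'k'!='w', pos 4: 'z'!='m', pos 5: 'k'!='e', pos 6: 'c'=='c', pos 7: 'n'=='n', pos 8: 'n'!='m'
Differing positions: 5
Hamming distance: 5


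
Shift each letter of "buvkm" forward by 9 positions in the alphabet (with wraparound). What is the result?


Input: 'buvkm', shift = 9
Operation: for each letter, (position + 9) mod 26
Mapping: 'b'(1+9=10)->'k', 'u'(20+9=29, 29 mod 26=3)->'d', 'v'(21+9=30, 30 mod 26=4)->'e', 'k'(10+9=19)->'t', 'm'(12+9=21)->'v'
Result: kdetv


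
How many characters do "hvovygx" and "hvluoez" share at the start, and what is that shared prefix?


String 1: 'hvovygx'
String 2: 'hvluoez'
Compare position by position:
pos 0: 'h' vs 'h' match
pos 1: 'v' vs 'v' match
pos 2: 'o' vs 'l' differ -> stop
Longest common prefix: "hv" (length 2)


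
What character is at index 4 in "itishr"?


Input string: 'itishr'
Operation: get character at index 4
Index mapping: s[0]='i', s[1]='t', s[2]='i', s[3]='s', s[4]='h'
Result: 'h'


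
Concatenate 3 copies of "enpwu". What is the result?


Input string: 'enpwu'
Operation: repeat 3 times
Concatenation: 'enpwu' + 'enpwu' + 'enpwu'
Result: enpwuenpwuenpwu


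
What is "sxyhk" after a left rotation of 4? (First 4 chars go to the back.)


Input: 'sxyhk', shift = 4
Operation: split at index 4 and swap parts
Front part s[0:4] = 'sxyh'
Back part s[4:] = 'k'
Rotated = back + front = 'k' + 'sxyh'
Result: ksxyh


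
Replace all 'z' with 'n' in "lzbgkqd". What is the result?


Input string: 'lzbgkqd'
Operation: replace 'z' with 'n'
Positions of 'z': 1
After replacement: lnbgkqd


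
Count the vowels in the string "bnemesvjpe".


Input string: 'bnemesvjpe'
Operation: count vowels (a, e, i, o, u)
Scan: s[0]='b', s[1]='n', s[2]='e' (vowel), s[3]='m', s[4]='e' (vowel), s[5]='s', s[6]='v', s[7]='j', s[8]='p', s[9]='e' (vowel)
Vowels found: 3
Result: 3


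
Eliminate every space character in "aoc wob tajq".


Input string: 'aoc wob tajq'
Operation: remove all spaces
Words: 'aoc', 'wob', 'tajq'
Join without spaces: aocwobtajq


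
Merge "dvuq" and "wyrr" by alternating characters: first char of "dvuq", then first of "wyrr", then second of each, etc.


String 1: 'dvuq'
String 2: 'wyrr'
Operation: alternate characters
Pairs: 'd'+'w', 'v'+'y', 'u'+'r', 'q'+'r'
Result: dwvyurqr


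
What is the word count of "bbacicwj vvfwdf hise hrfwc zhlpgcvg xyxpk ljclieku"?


Input string: 'bbacicwj vvfwdf hise hrfwc zhlpgcvg xyxpk ljclieku'
Operation: split by spaces
Words found: 'bbacicwj', 'vvfwdf', 'hise', 'hrfwc', 'zhlpgcvg', 'xyxpk', 'ljclieku'
Word count: 7


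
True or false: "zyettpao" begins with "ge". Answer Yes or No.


Input string: 'zyettpao'
Prefix to check: 'ge'
First 2 characters of input: 'zy'
Match: False
Result: No


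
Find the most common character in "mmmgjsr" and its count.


Input: 'mmmgjsr'
Operation: tally each character
Counts: 'g':1, 'j':1, 'm':3, 'r':1, 's':1
Maximum: 'm' appears 3 times


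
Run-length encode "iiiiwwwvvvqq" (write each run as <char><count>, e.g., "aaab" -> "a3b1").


Input: 'iiiiwwwvvvqq'
Operation: identify consecutive runs
Runs: 'iiii' -> i4, 'www' -> w3, 'vvv' -> v3, 'qq' -> q2
Encoded: i4w3v3q2


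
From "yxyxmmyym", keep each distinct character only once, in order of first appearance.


Input: 'yxyxmmyym'
Operation: keep first occurrence of each character
Scan: s[0]='y' new -> keep; s[1]='x' new -> keep; s[2]='y' seen -> skip; s[3]='x' seen -> skip; s[4]='m' new -> keep; s[5]='m' seen -> skip; s[6]='y' seen -> skip; s[7]='y' seen -> skip; s[8]='m' seen -> skip
Result: yxm


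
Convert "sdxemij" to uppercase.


Input string: 'sdxemij'
Operation: convert each letter to uppercase
Mapping: 's'->'S', 'd'->'D', 'x'->'X', 'e'->'E', 'm'->'M', 'i'->'I', 'j'->'J'
Result: SDXEMIJ


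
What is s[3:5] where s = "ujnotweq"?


Input string: 'ujnotweq'
Operation: slice [3:5]
Extract characters: s[3]='o', s[4]='t'
Result: ot


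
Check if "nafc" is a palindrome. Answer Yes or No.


Input string: 'nafc'
Reversed: 'cfan'
Compare pairs: s[0]='n' vs s[3]='c' (mismatch), s[1]='a' vs s[2]='f' (mismatch)
Palindrome: No


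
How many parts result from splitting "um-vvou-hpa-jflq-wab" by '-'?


Input string: 'um-vvou-hpa-jflq-wab'
Delimiter: '-'
Split result: 'um', 'vvou', 'hpa', 'jflq', 'wab'
Number of parts: 5


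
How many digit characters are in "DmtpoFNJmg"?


Input string: 'DmtpoFNJmg'
Operation: count digit characters (0-9)
Scan: 'D', 'm', 't', 'p', 'o', 'F', 'N', 'J', 'm', 'g'
Digits found: 0
Result: 0


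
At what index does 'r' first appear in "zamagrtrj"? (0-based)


Input string: 'zamagrtrj'
Target: 'r'
Scanning left to right: s[0]='z', s[1]='a', s[2]='m', s[3]='a', s[4]='g', s[5]='r'
First match at index: 5


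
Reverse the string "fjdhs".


Input string: 'fjdhs'
Operation: reverse character order
Original order: 'f' -> 'j' -> 'd' -> 'h' -> 's'
Reversed order: 's' -> 'h' -> 'd' -> 'j' -> 'f'
Result: shdjf


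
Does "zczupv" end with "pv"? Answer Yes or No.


Input string: 'zczupv'
Suffix to check: 'pv'
Last 2 characters of input: 'pv'
Match: True
Result: Yes


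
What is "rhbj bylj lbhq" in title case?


Input string: 'rhbj bylj lbhq'
Operation: capitalize first letter of each word
Word transformations: 'rhbj'->'Rhbj', 'bylj'->'Bylj', 'lbhq'->'Lbhq'
Result: Rhbj Bylj Lbhq


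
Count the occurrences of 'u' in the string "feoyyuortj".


Input string: 'feoyyuortj'
Target character: 'u'
Scan each position: s[5]='u'
Matches found at indices: 5
Total: 1


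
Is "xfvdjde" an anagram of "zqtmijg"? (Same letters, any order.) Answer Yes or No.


String 1: 'zqtmijg' -> sorted: 'gijmqtz'
String 2: 'xfvdjde' -> sorted: 'ddefjvx'
Compare sorted forms: 'gijmqtz' != 'ddefjvx'
Anagram: No


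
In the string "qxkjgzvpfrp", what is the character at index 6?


Input string: 'qxkjgzvpfrp'
Operation: get character at index 6
Index mapping: s[0]='q', s[1]='x', s[2]='k', s[3]='j', s[4]='g', s[5]='z', s[6]='v'
Result: 'v'


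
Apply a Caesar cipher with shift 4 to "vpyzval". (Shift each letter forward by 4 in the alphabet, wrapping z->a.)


Input: 'vpyzval', shift = 4
Operation: for each letter, (position + 4) mod 26
Mapping: 'v'(21+4=25)->'z', 'p'(15+4=19)->'t', 'y'(24+4=28, 28 mod 26=2)->'c', 'z'(25+4=29, 29 mod 26=3)->'d', 'v'(21+4=25)->'z', 'a'(0+4=4)->'e', 'l'(11+4=15)->'p'
Result: ztcdzep


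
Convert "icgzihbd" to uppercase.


Input string: 'icgzihbd'
Operation: convert each letter to uppercase
Mapping: 'i'->'I', 'c'->'C', 'g'->'G', 'z'->'Z', 'i'->'I', 'h'->'H', 'b'->'B', 'd'->'D'
Result: ICGZIHBD


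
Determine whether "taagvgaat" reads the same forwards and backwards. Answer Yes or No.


Input string: 'taagvgaat'
Reversed: 'taagvgaat'
Compare pairs: s[0]='t' vs s[8]='t' (match), s[1]='a' vs s[7]='a' (match), s[2]='a' vs s[6]='a' (match), s[3]='g' vs s[5]='g' (match)
Palindrome: Yes


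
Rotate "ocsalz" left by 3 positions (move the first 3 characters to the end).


Input: 'ocsalz', shift = 3
Operation: split at index 3 and swap parts
Front part s[0:3] = 'ocs'
Back part s[3:] = 'alz'
Rotated = back + front = 'alz' + 'ocs'
Result: alzocs


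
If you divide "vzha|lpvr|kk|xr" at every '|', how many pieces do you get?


Input string: 'vzha|lpvr|kk|xr'
Delimiter: '|'
Split result: 'vzha', 'lpvr', 'kk', 'xr'
Number of parts: 4


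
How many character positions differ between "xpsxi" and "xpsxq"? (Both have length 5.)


String 1: 'xpsxi'
String 2: 'xpsxq'
Compare each position: pos 0: 'x'=='x', pos 1: 'p'=='p', pos 2: 's'=='s', pos 3: 'x'=='x', pos 4: 'i'!='q'
Differing positions: 1
Hamming distance: 1


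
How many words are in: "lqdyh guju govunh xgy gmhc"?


Input string: 'lqdyh guju govunh xgy gmhc'
Operation: split by spaces
Words found: 'lqdyh', 'guju', 'govunh', 'xgy', 'gmhc'
Word count: 5


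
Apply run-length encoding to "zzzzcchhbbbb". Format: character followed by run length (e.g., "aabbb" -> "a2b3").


Input: 'zzzzcchhbbbb'
Operation: identify consecutive runs
Runs: 'zzzz' -> z4, 'cc' -> c2, 'hh' -> h2, 'bbbb' -> b4
Encoded: z4c2h2b4


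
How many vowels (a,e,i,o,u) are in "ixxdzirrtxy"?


Input string: 'ixxdzirrtxy'
Operation: count vowels (a, e, i, o, u)
Scan: s[0]='i' (vowel), s[1]='x', s[2]='x', s[3]='d', s[4]='z', s[5]='i' (vowel), s[6]='r', s[7]='r', s[8]='t', s[9]='x', s[10]='y'
Vowels found: 2
Result: 2


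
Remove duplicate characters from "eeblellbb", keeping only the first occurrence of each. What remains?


Input: 'eeblellbb'
Operation: keep first occurrence of each character
Scan: s[0]='e' new -> keep; s[1]='e' seen -> skip; s[2]='b' new -> keep; s[3]='l' new -> keep; s[4]='e' seen -> skip; s[5]='l' seen -> skip; s[6]='l' seen -> skip; s[7]='b' seen -> skip; s[8]='b' seen -> skip
Result: ebl


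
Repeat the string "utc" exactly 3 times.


Input string: 'utc'
Operation: repeat 3 times
Concatenation: 'utc' + 'utc' + 'utc'
Result: utcutcutc


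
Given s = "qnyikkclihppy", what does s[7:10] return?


Input string: 'qnyikkclihppy'
Operation: slice [7:10]
Extract characters: s[7]='l', s[8]='i', s[9]='h'
Result: lih


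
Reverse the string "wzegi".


Input string: 'wzegi'
Operation: reverse character order
Original order: 'w' -> 'z' -> 'e' -> 'g' -> 'i'
Reversed order: 'i' -> 'g' -> 'e' -> 'z' -> 'w'
Result: igezw


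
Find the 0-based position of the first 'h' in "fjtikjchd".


Input string: 'fjtikjchd'
Target: 'h'
Scanning left to right: s[0]='f', s[1]='j', s[2]='t', s[3]='i', s[4]='k', s[5]='j', s[6]='c', s[7]='h'
First match at index: 7


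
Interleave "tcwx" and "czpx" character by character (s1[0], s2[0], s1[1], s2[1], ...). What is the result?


String 1: 'tcwx'
String 2: 'czpx'
Operation: alternate characters
Pairs: 't'+'c', 'c'+'z', 'w'+'p', 'x'+'x'
Result: tcczwpxx


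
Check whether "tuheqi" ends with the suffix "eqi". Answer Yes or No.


Input string: 'tuheqi'
Suffix to check: 'eqi'
Last 3 characters of input: 'eqi'
Match: True
Result: Yes


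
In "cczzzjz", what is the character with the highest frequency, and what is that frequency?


Input: 'cczzzjz'
Operation: tally each character
Counts: 'c':2, 'j':1, 'z':4
Maximum: 'z' appears 4 times


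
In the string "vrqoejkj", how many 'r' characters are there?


Input string: 'vrqoejkj'
Target character: 'r'
Scan each position: s[1]='r'
Matches found at indices: 1
Total: 1


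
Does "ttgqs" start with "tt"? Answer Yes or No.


Input string: 'ttgqs'
Prefix to check: 'tt'
First 2 characters of input: 'tt'
Match: True
Result: Yes


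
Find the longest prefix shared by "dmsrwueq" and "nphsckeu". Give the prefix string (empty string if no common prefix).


String 1: 'dmsrwueq'
String 2: 'nphsckeu'
Compare position by position:
pos 0: 'd' vs 'n' differ -> stop
Longest common prefix: "" (length 0)


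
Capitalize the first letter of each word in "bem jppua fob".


Input string: 'bem jppua fob'
Operation: capitalize first letter of each word
Word transformations: 'bem'->'Bem', 'jppua'->'Jppua', 'fob'->'Fob'
Result: Bem Jppua Fob


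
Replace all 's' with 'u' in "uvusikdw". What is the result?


Input string: 'uvusikdw'
Operation: replace 's' with 'u'
Positions of 's': 3
After replacement: uvuuikdw


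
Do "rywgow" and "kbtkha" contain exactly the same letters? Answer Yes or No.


String 1: 'rywgow' -> sorted: 'gorwwy'
String 2: 'kbtkha' -> sorted: 'abhkkt'
Compare sorted forms: 'gorwwy' != 'abhkkt'
Anagram: No


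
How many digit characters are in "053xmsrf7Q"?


Input string: '053xmsrf7Q'
Operation: count digit characters (0-9)
Scan: '0'(digit), '5'(digit), '3'(digit), 'x', 'm', 's', 'r', 'f', '7'(digit), 'Q'
Digits found: 4
Result: 4


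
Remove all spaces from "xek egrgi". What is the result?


Input string: 'xek egrgi'
Operation: remove all spaces
Words: 'xek', 'egrgi'
Join without spaces: xekegrgi


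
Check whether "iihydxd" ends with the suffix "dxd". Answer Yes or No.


Input string: 'iihydxd'
Suffix to check: 'dxd'
Last 3 characters of input: 'dxd'
Match: True
Result: Yes


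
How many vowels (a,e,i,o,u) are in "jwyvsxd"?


Input string: 'jwyvsxd'
Operation: count vowels (a, e, i, o, u)
Scan: s[0]='j', s[1]='w', s[2]='y', s[3]='v', s[4]='s', s[5]='x', s[6]='d'
Vowels found: 0
Result: 0


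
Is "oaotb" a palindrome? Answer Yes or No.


Input string: 'oaotb'
Reversed: 'btoao'
Compare pairs: s[0]='o' vs s[4]='b' (mismatch), s[1]='a' vs s[3]='t' (mismatch)
Palindrome: No


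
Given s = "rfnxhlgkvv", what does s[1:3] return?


Input string: 'rfnxhlgkvv'
Operation: slice [1:3]
Extract characters: s[1]='f', s[2]='n'
Result: fn


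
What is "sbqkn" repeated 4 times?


Input string: 'sbqkn'
Operation: repeat 4 times
Concatenation: 'sbqkn' + 'sbqkn' + 'sbqkn' + 'sbqkn'
Result: sbqknsbqknsbqknsbqkn


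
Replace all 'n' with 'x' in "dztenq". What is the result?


Input string: 'dztenq'
Operation: replace 'n' with 'x'
Positions of 'n': 4
After replacement: dztexq


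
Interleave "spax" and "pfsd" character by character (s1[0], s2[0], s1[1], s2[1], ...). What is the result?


String 1: 'spax'
String 2: 'pfsd'
Operation: alternate characters
Pairs: 's'+'p', 'p'+'f', 'a'+'s', 'x'+'d'
Result: sppfasxd


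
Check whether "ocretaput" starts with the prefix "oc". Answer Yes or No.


Input string: 'ocretaput'
Prefix to check: 'oc'
First 2 characters of input: 'oc'
Match: True
Result: Yes


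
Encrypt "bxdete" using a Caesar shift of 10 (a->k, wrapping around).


Input: 'bxdete', shift = 10
Operation: for each letter, (position + 10) mod 26
Mapping: 'b'(1+10=11)->'l', 'x'(23+10=33, 33 mod 26=7)->'h', 'd'(3+10=13)->'n', 'e'(4+10=14)->'o', 't'(19+10=29, 29 mod 26=3)->'d', 'e'(4+10=14)->'o'
Result: lhnodo


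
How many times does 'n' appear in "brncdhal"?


Input string: 'brncdhal'
Target character: 'n'
Scan each position: s[2]='n'
Matches found at indices: 2
Total: 1


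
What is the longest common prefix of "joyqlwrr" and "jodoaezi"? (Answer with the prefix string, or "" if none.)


String 1: 'joyqlwrr'
String 2: 'jodoaezi'
Compare position by position:
pos 0: 'j' vs 'j' match
pos 1: 'o' vs 'o' match
pos 2: 'y' vs 'd' differ -> stop
Longest common prefix: "jo" (length 2)


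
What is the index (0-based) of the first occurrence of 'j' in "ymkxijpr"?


Input string: 'ymkxijpr'
Target: 'j'
Scanning left to right: s[0]='y', s[1]='m', s[2]='k', s[3]='x', s[4]='i', s[5]='j'
First match at index: 5


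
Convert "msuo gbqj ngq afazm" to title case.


Input string: 'msuo gbqj ngq afazm'
Operation: capitalize first letter of each word
Word transformations: 'msuo'->'Msuo', 'gbqj'->'Gbqj', 'ngq'->'Ngq', 'afazm'->'Afazm'
Result: Msuo Gbqj Ngq Afazm


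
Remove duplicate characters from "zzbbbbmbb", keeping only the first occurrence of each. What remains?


Input: 'zzbbbbmbb'
Operation: keep first occurrence of each character
Scan: s[0]='z' new -> keep; s[1]='z' seen -> skip; s[2]='b' new -> keep; s[3]='b' seen -> skip; s[4]='b' seen -> skip; s[5]='b' seen -> skip; s[6]='m' new -> keep; s[7]='b' seen -> skip; s[8]='b' seen -> skip
Result: zbm


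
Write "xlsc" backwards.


Input string: 'xlsc'
Operation: reverse character order
Original order: 'x' -> 'l' -> 's' -> 'c'
Reversed order: 'c' -> 's' -> 'l' -> 'x'
Result: cslx


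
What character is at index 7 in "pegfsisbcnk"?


Input string: 'pegfsisbcnk'
Operation: get character at index 7
Index mapping: s[0]='p', s[1]='e', s[2]='g', s[3]='f', s[4]='s', s[5]='i', s[6]='s', s[7]='b'
Result: 'b'


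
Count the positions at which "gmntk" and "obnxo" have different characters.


String 1: 'gmntk'
String 2: 'obnxo'
Compare each position: pos 0: 'g'!='o', pos 1: 'm'!='b', pos 2: 'n'=='n', pos 3: 't'!='x', pos 4: 'k'!='o'
Differing positions: 4
Hamming distance: 4


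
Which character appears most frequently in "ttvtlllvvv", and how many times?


Input: 'ttvtlllvvv'
Operation: tally each character
Counts: 'l':3, 't':3, 'v':4
Maximum: 'v' appears 4 times


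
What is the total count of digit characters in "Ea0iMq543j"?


Input string: 'Ea0iMq543j'
Operation: count digit characters (0-9)
Scan: 'E', 'a', '0'(digit), 'i', 'M', 'q', '5'(digit), '4'(digit), '3'(digit), 'j'
Digits found: 4
Result: 4


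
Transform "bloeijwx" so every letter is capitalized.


Input string: 'bloeijwx'
Operation: convert each letter to uppercase
Mapping: 'b'->'B', 'l'->'L', 'o'->'O', 'e'->'E', 'i'->'I', 'j'->'J', 'w'->'W', 'x'->'X'
Result: BLOEIJWX


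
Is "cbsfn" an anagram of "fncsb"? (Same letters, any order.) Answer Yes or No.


String 1: 'fncsb' -> sorted: 'bcfns'
String 2: 'cbsfn' -> sorted: 'bcfns'
Compare sorted forms: 'bcfns' == 'bcfns'
Anagram: Yes


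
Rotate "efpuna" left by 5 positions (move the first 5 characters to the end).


Input: 'efpuna', shift = 5
Operation: split at index 5 and swap parts
Front part s[0:5] = 'efpun'
Back part s[5:] = 'a'
Rotated = back + front = 'a' + 'efpun'
Result: aefpun


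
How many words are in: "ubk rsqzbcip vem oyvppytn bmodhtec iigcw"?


Input string: 'ubk rsqzbcip vem oyvppytn bmodhtec iigcw'
Operation: split by spaces
Words found: 'ubk', 'rsqzbcip', 'vem', 'oyvppytn', 'bmodhtec', 'iigcw'
Word count: 6


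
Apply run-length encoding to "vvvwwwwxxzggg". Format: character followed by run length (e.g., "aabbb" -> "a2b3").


Input: 'vvvwwwwxxzggg'
Operation: identify consecutive runs
Runs: 'vvv' -> v3, 'wwww' -> w4, 'xx' -> x2, 'z' -> z1, 'ggg' -> g3
Encoded: v3w4x2z1g3


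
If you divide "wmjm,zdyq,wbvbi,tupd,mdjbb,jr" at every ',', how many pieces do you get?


Input string: 'wmjm,zdyq,wbvbi,tupd,mdjbb,jr'
Delimiter: ','
Split result: 'wmjm', 'zdyq', 'wbvbi', 'tupd', 'mdjbb', 'jr'
Number of parts: 6


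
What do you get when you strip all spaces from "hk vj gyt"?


Input string: 'hk vj gyt'
Operation: remove all spaces
Words: 'hk', 'vj', 'gyt'
Join without spaces: hkvjgyt


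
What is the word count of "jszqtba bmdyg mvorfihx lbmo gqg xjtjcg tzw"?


Input string: 'jszqtba bmdyg mvorfihx lbmo gqg xjtjcg tzw'
Operation: split by spaces
Words found: 'jszqtba', 'bmdyg', 'mvorfihx', 'lbmo', 'gqg', 'xjtjcg', 'tzw'
Word count: 7


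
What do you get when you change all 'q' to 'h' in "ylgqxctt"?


Input string: 'ylgqxctt'
Operation: replace 'q' with 'h'
Positions of 'q': 3
After replacement: ylghxctt


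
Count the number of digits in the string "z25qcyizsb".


Input string: 'z25qcyizsb'
Operation: count digit characters (0-9)
Scan: 'z', '2'(digit), '5'(digit), 'q', 'c', 'y', 'i', 'z', 's', 'b'
Digits found: 2
Result: 2


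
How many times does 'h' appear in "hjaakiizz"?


Input string: 'hjaakiizz'
Target character: 'h'
Scan each position: s[0]='h'
Matches found at indices: 0
Total: 1


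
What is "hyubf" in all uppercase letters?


Input string: 'hyubf'
Operation: convert each letter to uppercase
Mapping: 'h'->'H', 'y'->'Y', 'u'->'U', 'b'->'B', 'f'->'F'
Result: HYUBF


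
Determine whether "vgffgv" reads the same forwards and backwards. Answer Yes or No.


Input string: 'vgffgv'
Reversed: 'vgffgv'
Compare pairs: s[0]='v' vs s[5]='v' (match), s[1]='g' vs s[4]='g' (match), s[2]='f' vs s[3]='f' (match)
Palindrome: Yes


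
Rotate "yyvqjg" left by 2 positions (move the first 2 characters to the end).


Input: 'yyvqjg', shift = 2
Operation: split at index 2 and swap parts
Front part s[0:2] = 'yy'
Back part s[2:] = 'vqjg'
Rotated = back + front = 'vqjg' + 'yy'
Result: vqjgyy


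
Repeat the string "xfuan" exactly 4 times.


Input string: 'xfuan'
Operation: repeat 4 times
Concatenation: 'xfuan' + 'xfuan' + 'xfuan' + 'xfuan'
Result: xfuanxfuanxfuanxfuan


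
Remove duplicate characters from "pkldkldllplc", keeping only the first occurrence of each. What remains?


Input: 'pkldkldllplc'
Operation: keep first occurrence of each character
Scan: s[0]='p' new -> keep; s[1]='k' new -> keep; s[2]='l' new -> keep; s[3]='d' new -> keep; s[4]='k' seen -> skip; s[5]='l' seen -> skip; s[6]='d' seen -> skip; s[7]='l' seen -> skip; s[8]='l' seen -> skip; s[9]='p' seen -> skip; s[10]='l' seen -> skip; s[11]='c' new -> keep
Result: pkldc


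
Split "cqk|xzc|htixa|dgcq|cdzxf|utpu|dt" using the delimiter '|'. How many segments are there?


Input string: 'cqk|xzc|htixa|dgcq|cdzxf|utpu|dt'
Delimiter: '|'
Split result: 'cqk', 'xzc', 'htixa', 'dgcq', 'cdzxf', 'utpu', 'dt'
Number of parts: 7


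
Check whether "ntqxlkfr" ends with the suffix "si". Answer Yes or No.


Input string: 'ntqxlkfr'
Suffix to check: 'si'
Last 2 characters of input: 'fr'
Match: False
Result: No


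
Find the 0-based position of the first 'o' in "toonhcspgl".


Input string: 'toonhcspgl'
Target: 'o'
Scanning left to right: s[0]='t', s[1]='o'
First match at index: 1


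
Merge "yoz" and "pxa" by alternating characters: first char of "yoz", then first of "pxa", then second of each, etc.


String 1: 'yoz'
String 2: 'pxa'
Operation: alternate characters
Pairs: 'y'+'p', 'o'+'x', 'z'+'a'
Result: ypoxza


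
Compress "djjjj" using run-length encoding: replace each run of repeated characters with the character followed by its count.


Input: 'djjjj'
Operation: identify consecutive runs
Runs: 'd' -> d1, 'jjjj' -> j4
Encoded: d1j4


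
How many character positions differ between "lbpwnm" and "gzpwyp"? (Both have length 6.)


String 1: 'lbpwnm'
String 2: 'gzpwyp'
Compare each position: pos 0: 'l'!='g', pos 1: 'b'!='z', pos 2: 'p'=='p', pos 3: 'w'=='w', pos 4: 'n'!='y', pos 5: 'm'!='p'
Differing positions: 4
Hamming distance: 4


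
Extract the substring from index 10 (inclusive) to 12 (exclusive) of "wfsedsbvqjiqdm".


Input string: 'wfsedsbvqjiqdm'
Operation: slice [10:12]
Extract characters: s[10]='i', s[11]='q'
Result: iq


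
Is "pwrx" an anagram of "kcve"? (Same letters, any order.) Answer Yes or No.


String 1: 'kcve' -> sorted: 'cekv'
String 2: 'pwrx' -> sorted: 'prwx'
Compare sorted forms: 'cekv' != 'prwx'
Anagram: No


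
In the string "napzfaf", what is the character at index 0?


Input string: 'napzfaf'
Operation: get character at index 0
Index mapping: s[0]='n'
Result: 'n'


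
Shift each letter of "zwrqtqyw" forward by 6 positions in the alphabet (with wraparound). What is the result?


Input: 'zwrqtqyw', shift = 6
Operation: for each letter, (position + 6) mod 26
Mapping: 'z'(25+6=31, 31 mod 26=5)->'f', 'w'(22+6=28, 28 mod 26=2)->'c', 'r'(17+6=23)->'x', 'q'(16+6=22)->'w', 't'(19+6=25)->'z', 'q'(16+6=22)->'w', 'y'(24+6=30, 30 mod 26=4)->'e', 'w'(22+6=28, 28 mod 26=2)->'c'
Result: fcxwzwec


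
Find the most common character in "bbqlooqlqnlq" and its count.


Input: 'bbqlooqlqnlq'
Operation: tally each character
Counts: 'b':2, 'l':3, 'n':1, 'o':2, 'q':4
Maximum: 'q' appears 4 times


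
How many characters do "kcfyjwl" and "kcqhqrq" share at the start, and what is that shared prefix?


String 1: 'kcfyjwl'
String 2: 'kcqhqrq'
Compare position by position:
pos 0: 'k' vs 'k' match
pos 1: 'c' vs 'c' match
pos 2: 'f' vs 'q' differ -> stop
Longest common prefix: "kc" (length 2)


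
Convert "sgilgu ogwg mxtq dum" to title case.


Input string: 'sgilgu ogwg mxtq dum'
Operation: capitalize first letter of each word
Word transformations: 'sgilgu'->'Sgilgu', 'ogwg'->'Ogwg', 'mxtq'->'Mxtq', 'dum'->'Dum'
Result: Sgilgu Ogwg Mxtq Dum


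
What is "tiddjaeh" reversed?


Input string: 'tiddjaeh'
Operation: reverse character order
Original order: 't' -> 'i' -> 'd' -> 'd' -> 'j' -> 'a' -> 'e' -> 'h'
Reversed order: 'h' -> 'e' -> 'a' -> 'j' -> 'd' -> 'd' -> 'i' -> 't'
Result: heajddit


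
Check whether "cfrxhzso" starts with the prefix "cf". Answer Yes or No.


Input string: 'cfrxhzso'
Prefix to check: 'cf'
First 2 characters of input: 'cf'
Match: True
Result: Yes


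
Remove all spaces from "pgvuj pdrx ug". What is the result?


Input string: 'pgvuj pdrx ug'
Operation: remove all spaces
Words: 'pgvuj', 'pdrx', 'ug'
Join without spaces: pgvujpdrxug


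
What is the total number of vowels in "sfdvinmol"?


Input string: 'sfdvinmol'
Operation: count vowels (a, e, i, o, u)
Scan: s[0]='s', s[1]='f', s[2]='d', s[3]='v', s[4]='i' (vowel), s[5]='n', s[6]='m', s[7]='o' (vowel), s[8]='l'
Vowels found: 2
Result: 2


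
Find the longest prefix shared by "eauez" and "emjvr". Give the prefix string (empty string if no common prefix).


String 1: 'eauez'
String 2: 'emjvr'
Compare position by position:
pos 0: 'e' vs 'e' match
pos 1: 'a' vs 'm' differ -> stop
Longest common prefix: "e" (length 1)


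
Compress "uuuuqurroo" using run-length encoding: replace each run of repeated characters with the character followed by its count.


Input: 'uuuuqurroo'
Operation: identify consecutive runs
Runs: 'uuuu' -> u4, 'q' -> q1, 'u' -> u1, 'rr' -> r2, 'oo' -> o2
Encoded: u4q1u1r2o2


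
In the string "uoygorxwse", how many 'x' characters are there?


Input string: 'uoygorxwse'
Target character: 'x'
Scan each position: s[6]='x'
Matches found at indices: 6
Total: 1


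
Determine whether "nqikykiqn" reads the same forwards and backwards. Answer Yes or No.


Input string: 'nqikykiqn'
Reversed: 'nqikykiqn'
Compare pairs: s[0]='n' vs s[8]='n' (match), s[1]='q' vs s[7]='q' (match), s[2]='i' vs s[6]='i' (match), s[3]='k' vs s[5]='k' (match)
Palindrome: Yes


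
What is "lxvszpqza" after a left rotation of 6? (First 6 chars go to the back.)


Input: 'lxvszpqza', shift = 6
Operation: split at index 6 and swap parts
Front part s[0:6] = 'lxvszp'
Back part s[6:] = 'qza'
Rotated = back + front = 'qza' + 'lxvszp'
Result: qzalxvszp
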